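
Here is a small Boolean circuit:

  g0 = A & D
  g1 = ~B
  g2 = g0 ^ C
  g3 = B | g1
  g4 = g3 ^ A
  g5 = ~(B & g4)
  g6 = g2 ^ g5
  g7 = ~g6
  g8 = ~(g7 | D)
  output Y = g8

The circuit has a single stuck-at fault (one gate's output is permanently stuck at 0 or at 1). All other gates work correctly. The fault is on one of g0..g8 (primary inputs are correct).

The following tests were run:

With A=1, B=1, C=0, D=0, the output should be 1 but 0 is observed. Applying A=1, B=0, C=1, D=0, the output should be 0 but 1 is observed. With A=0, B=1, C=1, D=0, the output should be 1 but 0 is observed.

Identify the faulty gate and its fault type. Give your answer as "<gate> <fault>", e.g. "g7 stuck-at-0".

Fault-free values for test 1 (A=1, B=1, C=0, D=0): g0=0, g1=0, g2=0, g3=1, g4=0, g5=1, g6=1, g7=0, g8=1, giving Y=1. Observed 0.
Test 1: faults giving observed 0 are {g0 stuck-at-1, g2 stuck-at-1, g3 stuck-at-0, g4 stuck-at-1, g5 stuck-at-0, g6 stuck-at-0, g7 stuck-at-1, g8 stuck-at-0}.
Test 2 (A=1, B=0, C=1, D=0): fault-free g0=0, g1=1, g2=1, g3=1, g4=0, g5=1, g6=0, g7=1, g8=0 → 0; observed 1. Eliminates g2 stuck-at-1, g3 stuck-at-0, g4 stuck-at-1, g6 stuck-at-0, g7 stuck-at-1, g8 stuck-at-0.
Test 3 (A=0, B=1, C=1, D=0): fault-free g0=0, g1=0, g2=1, g3=1, g4=1, g5=0, g6=1, g7=0, g8=1 → 1; observed 0. Eliminates g5 stuck-at-0.
Only g0 stuck-at-1 is consistent with every test.

g0 stuck-at-1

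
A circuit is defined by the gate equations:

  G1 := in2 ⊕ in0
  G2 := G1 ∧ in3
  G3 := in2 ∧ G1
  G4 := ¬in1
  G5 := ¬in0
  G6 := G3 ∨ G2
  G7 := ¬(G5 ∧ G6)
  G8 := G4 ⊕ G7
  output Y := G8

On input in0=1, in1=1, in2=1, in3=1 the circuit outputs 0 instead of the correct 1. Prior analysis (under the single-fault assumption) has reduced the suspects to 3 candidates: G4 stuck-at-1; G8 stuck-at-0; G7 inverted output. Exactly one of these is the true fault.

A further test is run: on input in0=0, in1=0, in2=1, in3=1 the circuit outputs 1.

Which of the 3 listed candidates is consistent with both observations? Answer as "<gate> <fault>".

Evaluate each candidate on input in0=0, in1=0, in2=1, in3=1:
  G4 stuck-at-1: G1=1, G2=1, G3=1, G4=1 [stuck-at-1], G5=1, G6=1, G7=0, G8=1 → 1 — matches
  G8 stuck-at-0: G1=1, G2=1, G3=1, G4=1, G5=1, G6=1, G7=0, G8=0 [stuck-at-0] → 0 — eliminated
  G7 inverted output: G1=1, G2=1, G3=1, G4=1, G5=1, G6=1, G7=1 [inverted output], G8=0 → 0 — eliminated
Only G4 stuck-at-1 reproduces the observed 1.

G4 stuck-at-1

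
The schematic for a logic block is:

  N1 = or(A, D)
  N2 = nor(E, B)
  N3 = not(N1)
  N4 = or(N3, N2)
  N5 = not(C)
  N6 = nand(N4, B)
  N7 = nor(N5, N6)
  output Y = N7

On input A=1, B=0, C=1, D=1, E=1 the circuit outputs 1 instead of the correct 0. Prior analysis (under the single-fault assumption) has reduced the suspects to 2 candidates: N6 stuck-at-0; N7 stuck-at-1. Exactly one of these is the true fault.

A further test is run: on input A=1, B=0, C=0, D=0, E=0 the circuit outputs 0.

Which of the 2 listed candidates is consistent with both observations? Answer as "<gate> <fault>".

N6 stuck-at-0

Evaluate each candidate on input A=1, B=0, C=0, D=0, E=0:
  N6 stuck-at-0: N1=1, N2=1, N3=0, N4=1, N5=1, N6=0 [stuck-at-0], N7=0 → 0 — matches
  N7 stuck-at-1: N1=1, N2=1, N3=0, N4=1, N5=1, N6=1, N7=1 [stuck-at-1] → 1 — eliminated
Only N6 stuck-at-0 reproduces the observed 0.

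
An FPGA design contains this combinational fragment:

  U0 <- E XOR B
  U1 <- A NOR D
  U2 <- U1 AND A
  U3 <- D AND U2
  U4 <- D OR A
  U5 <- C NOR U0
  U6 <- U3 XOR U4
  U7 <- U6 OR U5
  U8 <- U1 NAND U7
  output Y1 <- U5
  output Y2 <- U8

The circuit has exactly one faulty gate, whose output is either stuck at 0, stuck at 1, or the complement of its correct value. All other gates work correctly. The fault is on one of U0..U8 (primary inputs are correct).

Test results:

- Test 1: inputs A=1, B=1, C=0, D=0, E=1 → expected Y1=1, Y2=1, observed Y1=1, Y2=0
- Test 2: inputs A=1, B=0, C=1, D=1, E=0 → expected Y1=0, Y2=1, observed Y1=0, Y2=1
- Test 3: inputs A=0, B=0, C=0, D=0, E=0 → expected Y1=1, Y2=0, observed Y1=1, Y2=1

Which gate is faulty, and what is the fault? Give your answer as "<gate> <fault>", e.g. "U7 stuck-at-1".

U1 inverted output

Fault-free values for test 1 (A=1, B=1, C=0, D=0, E=1): U0=0, U1=0, U2=0, U3=0, U4=1, U5=1, U6=1, U7=1, U8=1, giving Y1=1, Y2=1. Observed Y1=1, Y2=0.
Test 1: faults giving observed Y1=1, Y2=0 are {U1 stuck-at-1, U1 inverted output, U8 stuck-at-0, U8 inverted output}.
Test 2 (A=1, B=0, C=1, D=1, E=0): fault-free U0=0, U1=0, U2=0, U3=0, U4=1, U5=0, U6=1, U7=1, U8=1 → Y1=0, Y2=1; observed Y1=0, Y2=1. Eliminates U8 stuck-at-0, U8 inverted output.
Test 3 (A=0, B=0, C=0, D=0, E=0): fault-free U0=0, U1=1, U2=0, U3=0, U4=0, U5=1, U6=0, U7=1, U8=0 → Y1=1, Y2=0; observed Y1=1, Y2=1. Eliminates U1 stuck-at-1.
Only U1 inverted output is consistent with every test.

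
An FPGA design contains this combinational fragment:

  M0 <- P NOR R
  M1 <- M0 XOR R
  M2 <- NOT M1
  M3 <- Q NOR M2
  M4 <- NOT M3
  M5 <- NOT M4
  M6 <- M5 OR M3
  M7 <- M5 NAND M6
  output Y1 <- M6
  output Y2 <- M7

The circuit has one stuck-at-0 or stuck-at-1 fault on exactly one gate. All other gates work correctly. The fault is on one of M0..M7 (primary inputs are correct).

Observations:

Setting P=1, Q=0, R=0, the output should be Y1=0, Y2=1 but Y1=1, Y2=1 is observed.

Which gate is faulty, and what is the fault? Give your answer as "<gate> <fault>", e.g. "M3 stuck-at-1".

Fault-free values for test 1 (P=1, Q=0, R=0): M0=0, M1=0, M2=1, M3=0, M4=1, M5=0, M6=0, M7=1, giving Y1=0, Y2=1. Observed Y1=1, Y2=1.
Test 1: faults giving observed Y1=1, Y2=1 are {M6 stuck-at-1}.
Only M6 stuck-at-1 is consistent with every test.

M6 stuck-at-1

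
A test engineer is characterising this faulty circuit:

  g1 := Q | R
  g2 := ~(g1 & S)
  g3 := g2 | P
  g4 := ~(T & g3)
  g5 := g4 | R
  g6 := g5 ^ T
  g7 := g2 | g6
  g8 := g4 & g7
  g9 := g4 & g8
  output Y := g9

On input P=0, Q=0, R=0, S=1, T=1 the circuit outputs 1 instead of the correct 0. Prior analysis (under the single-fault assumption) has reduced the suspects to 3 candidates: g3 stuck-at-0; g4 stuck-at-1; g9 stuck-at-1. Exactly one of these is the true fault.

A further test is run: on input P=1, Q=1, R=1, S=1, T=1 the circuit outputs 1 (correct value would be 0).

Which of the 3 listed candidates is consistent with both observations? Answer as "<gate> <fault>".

g9 stuck-at-1

Evaluate each candidate on input P=1, Q=1, R=1, S=1, T=1:
  g3 stuck-at-0: g1=1, g2=0, g3=0 [stuck-at-0], g4=1, g5=1, g6=0, g7=0, g8=0, g9=0 → 0 — eliminated
  g4 stuck-at-1: g1=1, g2=0, g3=1, g4=1 [stuck-at-1], g5=1, g6=0, g7=0, g8=0, g9=0 → 0 — eliminated
  g9 stuck-at-1: g1=1, g2=0, g3=1, g4=0, g5=1, g6=0, g7=0, g8=0, g9=1 [stuck-at-1] → 1 — matches
Only g9 stuck-at-1 reproduces the observed 1.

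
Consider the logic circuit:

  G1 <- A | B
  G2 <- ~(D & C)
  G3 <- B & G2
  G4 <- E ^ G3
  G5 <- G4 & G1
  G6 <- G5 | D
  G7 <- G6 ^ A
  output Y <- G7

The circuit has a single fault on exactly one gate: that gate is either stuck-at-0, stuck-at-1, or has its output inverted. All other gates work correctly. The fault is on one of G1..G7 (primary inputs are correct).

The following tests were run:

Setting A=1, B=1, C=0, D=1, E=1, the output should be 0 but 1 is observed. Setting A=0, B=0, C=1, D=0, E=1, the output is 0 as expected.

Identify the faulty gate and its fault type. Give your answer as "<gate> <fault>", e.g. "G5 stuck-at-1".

G6 stuck-at-0

Fault-free values for test 1 (A=1, B=1, C=0, D=1, E=1): G1=1, G2=1, G3=1, G4=0, G5=0, G6=1, G7=0, giving Y=0. Observed 1.
Test 1: faults giving observed 1 are {G6 stuck-at-0, G6 inverted output, G7 stuck-at-1, G7 inverted output}.
Test 2 (A=0, B=0, C=1, D=0, E=1): fault-free G1=0, G2=1, G3=0, G4=1, G5=0, G6=0, G7=0 → 0; observed 0. Eliminates G6 inverted output, G7 stuck-at-1, G7 inverted output.
Only G6 stuck-at-0 is consistent with every test.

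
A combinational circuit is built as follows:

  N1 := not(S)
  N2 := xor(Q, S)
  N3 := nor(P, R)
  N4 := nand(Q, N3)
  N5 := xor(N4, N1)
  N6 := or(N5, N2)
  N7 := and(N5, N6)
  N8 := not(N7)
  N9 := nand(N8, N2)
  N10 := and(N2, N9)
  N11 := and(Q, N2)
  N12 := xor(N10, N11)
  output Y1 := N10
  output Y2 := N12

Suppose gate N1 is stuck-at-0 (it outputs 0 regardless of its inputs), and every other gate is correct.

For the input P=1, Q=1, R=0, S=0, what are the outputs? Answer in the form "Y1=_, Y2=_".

Propagate with N1 forced: N1=0 [stuck-at-0], N2=1, N3=0, N4=1, N5=1, N6=1, N7=1, N8=0, N9=1, N10=1, N11=1, N12=0.
So the outputs are Y1=1, Y2=0. (Without the fault they would be Y1=0, Y2=1.)

Y1=1, Y2=0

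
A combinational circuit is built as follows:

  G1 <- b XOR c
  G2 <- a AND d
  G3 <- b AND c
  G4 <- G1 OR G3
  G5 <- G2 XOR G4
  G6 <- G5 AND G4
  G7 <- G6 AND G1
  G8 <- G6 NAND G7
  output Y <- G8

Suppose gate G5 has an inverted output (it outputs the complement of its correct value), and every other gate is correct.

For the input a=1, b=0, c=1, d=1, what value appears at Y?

0

Propagate with G5 forced: G1=1, G2=1, G3=0, G4=1, G5=1 [inverted output], G6=1, G7=1, G8=0.
So Y = 0. (Without the fault it would be 1.)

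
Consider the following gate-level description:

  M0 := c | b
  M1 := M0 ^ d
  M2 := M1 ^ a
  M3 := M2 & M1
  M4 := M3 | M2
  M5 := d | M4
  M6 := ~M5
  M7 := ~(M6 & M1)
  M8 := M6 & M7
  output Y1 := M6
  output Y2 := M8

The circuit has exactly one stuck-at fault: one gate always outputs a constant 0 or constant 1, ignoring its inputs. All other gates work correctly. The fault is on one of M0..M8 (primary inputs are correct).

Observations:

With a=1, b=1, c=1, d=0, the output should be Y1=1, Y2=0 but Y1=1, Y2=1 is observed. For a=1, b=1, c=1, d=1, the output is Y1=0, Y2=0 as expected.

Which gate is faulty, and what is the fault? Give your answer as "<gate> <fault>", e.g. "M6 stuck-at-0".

M7 stuck-at-1

Fault-free values for test 1 (a=1, b=1, c=1, d=0): M0=1, M1=1, M2=0, M3=0, M4=0, M5=0, M6=1, M7=0, M8=0, giving Y1=1, Y2=0. Observed Y1=1, Y2=1.
Test 1: faults giving observed Y1=1, Y2=1 are {M7 stuck-at-1, M8 stuck-at-1}.
Test 2 (a=1, b=1, c=1, d=1): fault-free M0=1, M1=0, M2=1, M3=0, M4=1, M5=1, M6=0, M7=1, M8=0 → Y1=0, Y2=0; observed Y1=0, Y2=0. Eliminates M8 stuck-at-1.
Only M7 stuck-at-1 is consistent with every test.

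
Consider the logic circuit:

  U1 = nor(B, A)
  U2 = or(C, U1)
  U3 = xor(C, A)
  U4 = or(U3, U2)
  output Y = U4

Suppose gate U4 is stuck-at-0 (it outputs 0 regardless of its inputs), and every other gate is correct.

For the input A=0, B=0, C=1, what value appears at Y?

Propagate with U4 forced: U1=1, U2=1, U3=1, U4=0 [stuck-at-0].
So Y = 0. (Without the fault it would be 1.)

0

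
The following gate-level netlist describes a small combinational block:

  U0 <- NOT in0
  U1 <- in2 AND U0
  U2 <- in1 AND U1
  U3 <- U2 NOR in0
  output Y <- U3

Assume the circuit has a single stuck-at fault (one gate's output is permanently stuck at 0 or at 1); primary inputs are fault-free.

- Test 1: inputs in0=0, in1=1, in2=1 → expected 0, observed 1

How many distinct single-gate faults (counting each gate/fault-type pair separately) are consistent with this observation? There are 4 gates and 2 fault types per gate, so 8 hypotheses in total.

4

Fault-free: U0=1, U1=1, U2=1, U3=0 → 0. Observed 1.
  U0 stuck-at-0: output 1 ✓
  U0 stuck-at-1: output 0 ✗
  U1 stuck-at-0: output 1 ✓
  U1 stuck-at-1: output 0 ✗
  U2 stuck-at-0: output 1 ✓
  U2 stuck-at-1: output 0 ✗
  U3 stuck-at-0: output 0 ✗
  U3 stuck-at-1: output 1 ✓
Consistent faults: {U0 stuck-at-0, U1 stuck-at-0, U2 stuck-at-0, U3 stuck-at-1} — 4 in all.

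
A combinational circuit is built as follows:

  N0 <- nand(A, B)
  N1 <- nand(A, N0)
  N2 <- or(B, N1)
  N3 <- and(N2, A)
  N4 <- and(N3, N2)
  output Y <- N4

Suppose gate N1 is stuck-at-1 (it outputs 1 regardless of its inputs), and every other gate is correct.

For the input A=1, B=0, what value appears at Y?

1

Propagate with N1 forced: N0=1, N1=1 [stuck-at-1], N2=1, N3=1, N4=1.
So Y = 1. (Without the fault it would be 0.)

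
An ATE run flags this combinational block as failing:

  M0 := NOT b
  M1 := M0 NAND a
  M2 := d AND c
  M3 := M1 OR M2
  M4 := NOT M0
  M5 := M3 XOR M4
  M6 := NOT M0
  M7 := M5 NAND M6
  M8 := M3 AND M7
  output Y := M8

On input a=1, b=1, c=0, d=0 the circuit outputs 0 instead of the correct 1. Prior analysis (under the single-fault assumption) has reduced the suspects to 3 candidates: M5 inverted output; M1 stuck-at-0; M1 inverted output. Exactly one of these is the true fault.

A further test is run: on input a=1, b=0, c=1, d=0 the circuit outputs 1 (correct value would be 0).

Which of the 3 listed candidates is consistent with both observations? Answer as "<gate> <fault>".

M1 inverted output

Evaluate each candidate on input a=1, b=0, c=1, d=0:
  M5 inverted output: M0=1, M1=0, M2=0, M3=0, M4=0, M5=1 [inverted output], M6=0, M7=1, M8=0 → 0 — eliminated
  M1 stuck-at-0: M0=1, M1=0 [stuck-at-0], M2=0, M3=0, M4=0, M5=0, M6=0, M7=1, M8=0 → 0 — eliminated
  M1 inverted output: M0=1, M1=1 [inverted output], M2=0, M3=1, M4=0, M5=1, M6=0, M7=1, M8=1 → 1 — matches
Only M1 inverted output reproduces the observed 1.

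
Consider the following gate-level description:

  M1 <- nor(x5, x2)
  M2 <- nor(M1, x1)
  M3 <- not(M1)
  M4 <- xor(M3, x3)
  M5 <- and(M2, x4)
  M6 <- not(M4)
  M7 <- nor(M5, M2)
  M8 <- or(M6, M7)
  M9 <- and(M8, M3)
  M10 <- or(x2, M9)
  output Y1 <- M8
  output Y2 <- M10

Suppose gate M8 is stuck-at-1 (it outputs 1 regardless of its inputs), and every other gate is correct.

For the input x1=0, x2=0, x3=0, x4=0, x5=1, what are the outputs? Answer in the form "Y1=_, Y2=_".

Propagate with M8 forced: M1=0, M2=1, M3=1, M4=1, M5=0, M6=0, M7=0, M8=1 [stuck-at-1], M9=1, M10=1.
So the outputs are Y1=1, Y2=1. (Without the fault they would be Y1=0, Y2=0.)

Y1=1, Y2=1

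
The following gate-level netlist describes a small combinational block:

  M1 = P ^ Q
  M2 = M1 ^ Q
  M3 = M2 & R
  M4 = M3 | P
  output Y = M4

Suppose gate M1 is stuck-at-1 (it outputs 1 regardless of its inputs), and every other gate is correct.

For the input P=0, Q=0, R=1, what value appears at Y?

Propagate with M1 forced: M1=1 [stuck-at-1], M2=1, M3=1, M4=1.
So Y = 1. (Without the fault it would be 0.)

1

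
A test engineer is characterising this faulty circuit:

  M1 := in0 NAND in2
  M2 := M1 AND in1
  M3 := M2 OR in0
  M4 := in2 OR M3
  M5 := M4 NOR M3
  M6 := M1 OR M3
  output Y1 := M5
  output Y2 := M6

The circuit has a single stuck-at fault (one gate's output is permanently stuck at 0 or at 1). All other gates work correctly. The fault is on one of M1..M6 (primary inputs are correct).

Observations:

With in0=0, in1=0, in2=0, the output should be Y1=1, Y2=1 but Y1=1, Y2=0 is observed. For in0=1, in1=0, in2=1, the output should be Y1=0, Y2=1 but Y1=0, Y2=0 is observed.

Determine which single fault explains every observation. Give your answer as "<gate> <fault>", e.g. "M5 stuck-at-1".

M6 stuck-at-0

Fault-free values for test 1 (in0=0, in1=0, in2=0): M1=1, M2=0, M3=0, M4=0, M5=1, M6=1, giving Y1=1, Y2=1. Observed Y1=1, Y2=0.
Test 1: faults giving observed Y1=1, Y2=0 are {M1 stuck-at-0, M6 stuck-at-0}.
Test 2 (in0=1, in1=0, in2=1): fault-free M1=0, M2=0, M3=1, M4=1, M5=0, M6=1 → Y1=0, Y2=1; observed Y1=0, Y2=0. Eliminates M1 stuck-at-0.
Only M6 stuck-at-0 is consistent with every test.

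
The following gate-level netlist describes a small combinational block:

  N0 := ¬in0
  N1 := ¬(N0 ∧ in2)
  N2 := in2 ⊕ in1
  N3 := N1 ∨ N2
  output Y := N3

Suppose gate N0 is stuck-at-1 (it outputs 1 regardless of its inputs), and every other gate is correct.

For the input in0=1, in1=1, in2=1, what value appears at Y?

0

Propagate with N0 forced: N0=1 [stuck-at-1], N1=0, N2=0, N3=0.
So Y = 0. (Without the fault it would be 1.)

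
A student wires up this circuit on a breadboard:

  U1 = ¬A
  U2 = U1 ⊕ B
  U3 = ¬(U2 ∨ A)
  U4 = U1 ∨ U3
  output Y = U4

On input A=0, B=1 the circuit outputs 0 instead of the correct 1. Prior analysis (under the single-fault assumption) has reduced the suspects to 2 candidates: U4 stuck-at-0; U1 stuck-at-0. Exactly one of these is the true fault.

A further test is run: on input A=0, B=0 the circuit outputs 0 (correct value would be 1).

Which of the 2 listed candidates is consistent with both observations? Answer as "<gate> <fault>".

Evaluate each candidate on input A=0, B=0:
  U4 stuck-at-0: U1=1, U2=1, U3=0, U4=0 [stuck-at-0] → 0 — matches
  U1 stuck-at-0: U1=0 [stuck-at-0], U2=0, U3=1, U4=1 → 1 — eliminated
Only U4 stuck-at-0 reproduces the observed 0.

U4 stuck-at-0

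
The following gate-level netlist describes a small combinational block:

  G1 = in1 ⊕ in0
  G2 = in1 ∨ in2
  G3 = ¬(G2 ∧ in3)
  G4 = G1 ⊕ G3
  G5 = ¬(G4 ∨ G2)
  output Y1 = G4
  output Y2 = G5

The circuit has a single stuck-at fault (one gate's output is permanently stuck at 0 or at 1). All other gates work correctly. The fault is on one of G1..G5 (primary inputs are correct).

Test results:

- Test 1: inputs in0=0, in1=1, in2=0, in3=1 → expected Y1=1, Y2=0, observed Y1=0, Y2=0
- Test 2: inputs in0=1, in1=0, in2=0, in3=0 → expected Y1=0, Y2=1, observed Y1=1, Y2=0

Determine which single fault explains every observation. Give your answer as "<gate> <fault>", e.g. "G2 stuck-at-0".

G1 stuck-at-0

Fault-free values for test 1 (in0=0, in1=1, in2=0, in3=1): G1=1, G2=1, G3=0, G4=1, G5=0, giving Y1=1, Y2=0. Observed Y1=0, Y2=0.
Test 1: faults giving observed Y1=0, Y2=0 are {G1 stuck-at-0, G3 stuck-at-1, G4 stuck-at-0}.
Test 2 (in0=1, in1=0, in2=0, in3=0): fault-free G1=1, G2=0, G3=1, G4=0, G5=1 → Y1=0, Y2=1; observed Y1=1, Y2=0. Eliminates G3 stuck-at-1, G4 stuck-at-0.
Only G1 stuck-at-0 is consistent with every test.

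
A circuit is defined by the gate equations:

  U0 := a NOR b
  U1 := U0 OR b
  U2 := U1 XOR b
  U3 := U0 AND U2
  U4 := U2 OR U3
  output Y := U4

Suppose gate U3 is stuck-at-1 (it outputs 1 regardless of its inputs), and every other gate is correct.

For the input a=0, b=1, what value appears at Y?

1

Propagate with U3 forced: U0=0, U1=1, U2=0, U3=1 [stuck-at-1], U4=1.
So Y = 1. (Without the fault it would be 0.)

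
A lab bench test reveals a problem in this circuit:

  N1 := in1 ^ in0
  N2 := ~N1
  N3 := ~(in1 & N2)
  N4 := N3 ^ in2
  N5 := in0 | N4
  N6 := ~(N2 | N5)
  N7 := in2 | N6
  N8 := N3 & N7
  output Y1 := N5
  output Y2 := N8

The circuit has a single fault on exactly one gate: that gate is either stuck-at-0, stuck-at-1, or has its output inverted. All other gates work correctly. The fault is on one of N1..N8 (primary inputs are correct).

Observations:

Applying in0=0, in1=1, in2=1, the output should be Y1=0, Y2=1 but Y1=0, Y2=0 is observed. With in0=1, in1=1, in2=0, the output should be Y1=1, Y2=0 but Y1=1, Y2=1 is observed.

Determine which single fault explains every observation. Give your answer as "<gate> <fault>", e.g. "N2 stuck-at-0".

N8 inverted output

Fault-free values for test 1 (in0=0, in1=1, in2=1): N1=1, N2=0, N3=1, N4=0, N5=0, N6=1, N7=1, N8=1, giving Y1=0, Y2=1. Observed Y1=0, Y2=0.
Test 1: faults giving observed Y1=0, Y2=0 are {N7 stuck-at-0, N7 inverted output, N8 stuck-at-0, N8 inverted output}.
Test 2 (in0=1, in1=1, in2=0): fault-free N1=0, N2=1, N3=0, N4=0, N5=1, N6=0, N7=0, N8=0 → Y1=1, Y2=0; observed Y1=1, Y2=1. Eliminates N7 stuck-at-0, N7 inverted output, N8 stuck-at-0.
Only N8 inverted output is consistent with every test.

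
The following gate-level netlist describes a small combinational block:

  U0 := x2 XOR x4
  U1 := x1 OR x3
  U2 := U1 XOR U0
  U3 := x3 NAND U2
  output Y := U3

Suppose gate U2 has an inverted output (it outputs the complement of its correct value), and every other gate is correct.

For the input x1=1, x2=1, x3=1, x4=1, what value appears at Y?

Propagate with U2 forced: U0=0, U1=1, U2=0 [inverted output], U3=1.
So Y = 1. (Without the fault it would be 0.)

1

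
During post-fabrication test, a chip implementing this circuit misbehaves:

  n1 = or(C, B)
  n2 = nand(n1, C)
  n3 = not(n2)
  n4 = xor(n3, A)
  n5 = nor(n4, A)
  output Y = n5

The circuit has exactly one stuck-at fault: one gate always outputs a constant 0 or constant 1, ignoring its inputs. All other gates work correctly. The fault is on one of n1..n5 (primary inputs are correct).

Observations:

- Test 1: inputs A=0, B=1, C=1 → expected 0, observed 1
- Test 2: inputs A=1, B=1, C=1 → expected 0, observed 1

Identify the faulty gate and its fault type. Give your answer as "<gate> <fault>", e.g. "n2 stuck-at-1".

n5 stuck-at-1

Fault-free values for test 1 (A=0, B=1, C=1): n1=1, n2=0, n3=1, n4=1, n5=0, giving Y=0. Observed 1.
Test 1: faults giving observed 1 are {n1 stuck-at-0, n2 stuck-at-1, n3 stuck-at-0, n4 stuck-at-0, n5 stuck-at-1}.
Test 2 (A=1, B=1, C=1): fault-free n1=1, n2=0, n3=1, n4=0, n5=0 → 0; observed 1. Eliminates n1 stuck-at-0, n2 stuck-at-1, n3 stuck-at-0, n4 stuck-at-0.
Only n5 stuck-at-1 is consistent with every test.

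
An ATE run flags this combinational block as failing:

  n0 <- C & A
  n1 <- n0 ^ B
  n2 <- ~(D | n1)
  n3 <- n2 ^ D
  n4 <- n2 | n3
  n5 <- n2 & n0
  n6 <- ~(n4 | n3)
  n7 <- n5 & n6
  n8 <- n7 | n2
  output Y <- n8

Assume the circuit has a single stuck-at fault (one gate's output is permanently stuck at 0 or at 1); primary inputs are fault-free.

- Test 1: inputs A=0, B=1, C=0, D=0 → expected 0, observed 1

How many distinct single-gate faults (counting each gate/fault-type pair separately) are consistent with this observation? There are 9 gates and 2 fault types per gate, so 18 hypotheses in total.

Fault-free: n0=0, n1=1, n2=0, n3=0, n4=0, n5=0, n6=1, n7=0, n8=0 → 0. Observed 1.
  n0: stuck-at-1 ✓; others ✗
  n1: stuck-at-0 ✓; others ✗
  n2: stuck-at-1 ✓; others ✗
  n3: none of the 2 fault types match ✗
  n4: none of the 2 fault types match ✗
  n5: stuck-at-1 ✓; others ✗
  n6: none of the 2 fault types match ✗
  n7: stuck-at-1 ✓; others ✗
  n8: stuck-at-1 ✓; others ✗
Consistent faults: {n0 stuck-at-1, n1 stuck-at-0, n2 stuck-at-1, n5 stuck-at-1, n7 stuck-at-1, n8 stuck-at-1} — 6 in all.

6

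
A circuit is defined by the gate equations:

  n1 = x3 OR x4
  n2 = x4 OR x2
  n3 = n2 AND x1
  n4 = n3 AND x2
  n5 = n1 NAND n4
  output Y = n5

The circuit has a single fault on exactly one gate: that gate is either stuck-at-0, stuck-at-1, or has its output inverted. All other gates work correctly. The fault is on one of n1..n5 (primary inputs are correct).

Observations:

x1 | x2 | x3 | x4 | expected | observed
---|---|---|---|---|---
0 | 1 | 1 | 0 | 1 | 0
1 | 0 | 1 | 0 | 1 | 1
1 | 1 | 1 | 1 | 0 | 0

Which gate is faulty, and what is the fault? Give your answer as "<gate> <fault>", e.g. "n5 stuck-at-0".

n3 stuck-at-1

Fault-free values for test 1 (x1=0, x2=1, x3=1, x4=0): n1=1, n2=1, n3=0, n4=0, n5=1, giving Y=1. Observed 0.
Test 1: faults giving observed 0 are {n3 stuck-at-1, n3 inverted output, n4 stuck-at-1, n4 inverted output, n5 stuck-at-0, n5 inverted output}.
Test 2 (x1=1, x2=0, x3=1, x4=0): fault-free n1=1, n2=0, n3=0, n4=0, n5=1 → 1; observed 1. Eliminates n4 stuck-at-1, n4 inverted output, n5 stuck-at-0, n5 inverted output.
Test 3 (x1=1, x2=1, x3=1, x4=1): fault-free n1=1, n2=1, n3=1, n4=1, n5=0 → 0; observed 0. Eliminates n3 inverted output.
Only n3 stuck-at-1 is consistent with every test.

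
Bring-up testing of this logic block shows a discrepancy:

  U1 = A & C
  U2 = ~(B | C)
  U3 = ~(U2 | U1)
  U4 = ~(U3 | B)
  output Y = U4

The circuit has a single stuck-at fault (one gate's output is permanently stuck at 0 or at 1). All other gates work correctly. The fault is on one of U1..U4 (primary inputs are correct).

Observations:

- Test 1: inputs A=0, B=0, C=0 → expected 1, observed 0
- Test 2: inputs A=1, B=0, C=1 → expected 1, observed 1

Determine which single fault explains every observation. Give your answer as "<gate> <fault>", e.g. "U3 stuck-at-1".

Fault-free values for test 1 (A=0, B=0, C=0): U1=0, U2=1, U3=0, U4=1, giving Y=1. Observed 0.
Test 1: faults giving observed 0 are {U2 stuck-at-0, U3 stuck-at-1, U4 stuck-at-0}.
Test 2 (A=1, B=0, C=1): fault-free U1=1, U2=0, U3=0, U4=1 → 1; observed 1. Eliminates U3 stuck-at-1, U4 stuck-at-0.
Only U2 stuck-at-0 is consistent with every test.

U2 stuck-at-0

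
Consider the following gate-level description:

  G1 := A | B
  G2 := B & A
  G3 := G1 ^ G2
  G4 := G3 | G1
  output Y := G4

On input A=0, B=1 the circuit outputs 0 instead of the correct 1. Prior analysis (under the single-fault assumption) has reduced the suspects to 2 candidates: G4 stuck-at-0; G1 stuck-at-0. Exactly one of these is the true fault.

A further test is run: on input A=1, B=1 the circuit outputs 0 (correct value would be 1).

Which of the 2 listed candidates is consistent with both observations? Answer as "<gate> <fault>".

G4 stuck-at-0

Evaluate each candidate on input A=1, B=1:
  G4 stuck-at-0: G1=1, G2=1, G3=0, G4=0 [stuck-at-0] → 0 — matches
  G1 stuck-at-0: G1=0 [stuck-at-0], G2=1, G3=1, G4=1 → 1 — eliminated
Only G4 stuck-at-0 reproduces the observed 0.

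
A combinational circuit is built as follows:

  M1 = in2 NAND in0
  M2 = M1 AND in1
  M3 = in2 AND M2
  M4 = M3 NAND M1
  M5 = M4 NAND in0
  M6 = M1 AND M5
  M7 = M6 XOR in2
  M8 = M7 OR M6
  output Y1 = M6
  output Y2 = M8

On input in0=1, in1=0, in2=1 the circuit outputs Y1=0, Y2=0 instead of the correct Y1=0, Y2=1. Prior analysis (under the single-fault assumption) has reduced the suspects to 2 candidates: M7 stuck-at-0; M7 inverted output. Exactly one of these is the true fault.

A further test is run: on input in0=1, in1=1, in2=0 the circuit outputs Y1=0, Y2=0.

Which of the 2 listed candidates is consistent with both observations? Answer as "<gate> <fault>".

M7 stuck-at-0

Evaluate each candidate on input in0=1, in1=1, in2=0:
  M7 stuck-at-0: M1=1, M2=1, M3=0, M4=1, M5=0, M6=0, M7=0 [stuck-at-0], M8=0 → Y1=0, Y2=0 — matches
  M7 inverted output: M1=1, M2=1, M3=0, M4=1, M5=0, M6=0, M7=1 [inverted output], M8=1 → Y1=0, Y2=1 — eliminated
Only M7 stuck-at-0 reproduces the observed Y1=0, Y2=0.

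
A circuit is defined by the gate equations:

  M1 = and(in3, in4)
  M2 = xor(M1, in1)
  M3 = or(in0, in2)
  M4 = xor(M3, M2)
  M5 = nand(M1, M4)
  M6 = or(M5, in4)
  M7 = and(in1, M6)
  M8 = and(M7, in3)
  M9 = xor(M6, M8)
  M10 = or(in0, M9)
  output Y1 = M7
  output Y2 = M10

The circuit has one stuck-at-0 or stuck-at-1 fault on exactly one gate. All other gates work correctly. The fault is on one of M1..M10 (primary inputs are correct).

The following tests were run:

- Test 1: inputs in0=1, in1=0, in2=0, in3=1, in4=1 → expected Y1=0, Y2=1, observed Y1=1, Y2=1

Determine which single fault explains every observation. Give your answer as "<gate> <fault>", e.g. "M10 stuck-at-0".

M7 stuck-at-1

Fault-free values for test 1 (in0=1, in1=0, in2=0, in3=1, in4=1): M1=1, M2=1, M3=1, M4=0, M5=1, M6=1, M7=0, M8=0, M9=1, M10=1, giving Y1=0, Y2=1. Observed Y1=1, Y2=1.
Test 1: faults giving observed Y1=1, Y2=1 are {M7 stuck-at-1}.
Only M7 stuck-at-1 is consistent with every test.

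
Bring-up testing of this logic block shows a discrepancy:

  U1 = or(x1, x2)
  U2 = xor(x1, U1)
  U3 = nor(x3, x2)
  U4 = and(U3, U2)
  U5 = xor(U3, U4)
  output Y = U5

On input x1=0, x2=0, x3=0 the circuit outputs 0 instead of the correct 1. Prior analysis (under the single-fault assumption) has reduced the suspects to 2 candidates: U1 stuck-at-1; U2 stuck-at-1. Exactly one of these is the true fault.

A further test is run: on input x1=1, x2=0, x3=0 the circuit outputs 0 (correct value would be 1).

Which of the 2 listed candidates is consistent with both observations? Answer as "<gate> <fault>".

Evaluate each candidate on input x1=1, x2=0, x3=0:
  U1 stuck-at-1: U1=1 [stuck-at-1], U2=0, U3=1, U4=0, U5=1 → 1 — eliminated
  U2 stuck-at-1: U1=1, U2=1 [stuck-at-1], U3=1, U4=1, U5=0 → 0 — matches
Only U2 stuck-at-1 reproduces the observed 0.

U2 stuck-at-1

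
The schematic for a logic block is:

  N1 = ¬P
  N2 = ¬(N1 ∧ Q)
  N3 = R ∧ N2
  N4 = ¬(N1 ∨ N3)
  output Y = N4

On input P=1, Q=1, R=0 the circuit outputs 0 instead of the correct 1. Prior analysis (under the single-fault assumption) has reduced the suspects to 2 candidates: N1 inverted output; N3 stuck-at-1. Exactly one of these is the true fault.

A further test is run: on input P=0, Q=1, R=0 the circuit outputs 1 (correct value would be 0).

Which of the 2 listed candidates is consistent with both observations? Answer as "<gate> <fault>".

N1 inverted output

Evaluate each candidate on input P=0, Q=1, R=0:
  N1 inverted output: N1=0 [inverted output], N2=1, N3=0, N4=1 → 1 — matches
  N3 stuck-at-1: N1=1, N2=0, N3=1 [stuck-at-1], N4=0 → 0 — eliminated
Only N1 inverted output reproduces the observed 1.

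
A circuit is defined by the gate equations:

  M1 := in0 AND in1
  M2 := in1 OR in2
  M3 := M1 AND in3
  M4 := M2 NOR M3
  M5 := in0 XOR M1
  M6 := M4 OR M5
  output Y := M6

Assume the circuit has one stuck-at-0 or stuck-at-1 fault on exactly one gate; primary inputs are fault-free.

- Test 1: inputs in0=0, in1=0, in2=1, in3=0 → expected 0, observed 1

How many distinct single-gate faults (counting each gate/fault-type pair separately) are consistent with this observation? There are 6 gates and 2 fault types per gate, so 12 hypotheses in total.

5

Fault-free: M1=0, M2=1, M3=0, M4=0, M5=0, M6=0 → 0. Observed 1.
  M1 stuck-at-0: output 0 ✗
  M1 stuck-at-1: output 1 ✓
  M2 stuck-at-0: output 1 ✓
  M2 stuck-at-1: output 0 ✗
  M3 stuck-at-0: output 0 ✗
  M3 stuck-at-1: output 0 ✗
  M4 stuck-at-0: output 0 ✗
  M4 stuck-at-1: output 1 ✓
  M5 stuck-at-0: output 0 ✗
  M5 stuck-at-1: output 1 ✓
  M6 stuck-at-0: output 0 ✗
  M6 stuck-at-1: output 1 ✓
Consistent faults: {M1 stuck-at-1, M2 stuck-at-0, M4 stuck-at-1, M5 stuck-at-1, M6 stuck-at-1} — 5 in all.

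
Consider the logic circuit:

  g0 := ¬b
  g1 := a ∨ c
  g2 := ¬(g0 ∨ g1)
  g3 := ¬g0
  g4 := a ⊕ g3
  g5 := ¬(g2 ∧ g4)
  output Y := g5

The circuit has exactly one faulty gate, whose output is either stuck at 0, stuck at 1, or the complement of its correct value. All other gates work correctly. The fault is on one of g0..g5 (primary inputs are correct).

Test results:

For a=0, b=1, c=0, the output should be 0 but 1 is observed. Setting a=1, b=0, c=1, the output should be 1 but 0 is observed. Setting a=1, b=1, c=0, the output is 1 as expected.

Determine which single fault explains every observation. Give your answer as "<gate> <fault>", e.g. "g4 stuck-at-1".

g2 inverted output

Fault-free values for test 1 (a=0, b=1, c=0): g0=0, g1=0, g2=1, g3=1, g4=1, g5=0, giving Y=0. Observed 1.
Test 1: faults giving observed 1 are {g0 stuck-at-1, g0 inverted output, g1 stuck-at-1, g1 inverted output, g2 stuck-at-0, g2 inverted output, g3 stuck-at-0, g3 inverted output, g4 stuck-at-0, g4 inverted output, g5 stuck-at-1, g5 inverted output}.
Test 2 (a=1, b=0, c=1): fault-free g0=1, g1=1, g2=0, g3=0, g4=1, g5=1 → 1; observed 0. Eliminates g0 stuck-at-1, g0 inverted output, g1 stuck-at-1, g1 inverted output, g2 stuck-at-0, g3 stuck-at-0, g3 inverted output, g4 stuck-at-0, g4 inverted output, g5 stuck-at-1.
Test 3 (a=1, b=1, c=0): fault-free g0=0, g1=1, g2=0, g3=1, g4=0, g5=1 → 1; observed 1. Eliminates g5 inverted output.
Only g2 inverted output is consistent with every test.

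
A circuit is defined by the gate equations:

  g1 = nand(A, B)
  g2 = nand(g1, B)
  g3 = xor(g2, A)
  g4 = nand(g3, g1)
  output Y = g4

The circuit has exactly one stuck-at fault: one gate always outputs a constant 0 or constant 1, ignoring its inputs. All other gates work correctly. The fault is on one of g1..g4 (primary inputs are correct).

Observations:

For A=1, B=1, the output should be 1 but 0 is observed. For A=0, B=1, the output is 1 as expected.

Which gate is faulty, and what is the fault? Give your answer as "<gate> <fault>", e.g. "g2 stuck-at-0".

Fault-free values for test 1 (A=1, B=1): g1=0, g2=1, g3=0, g4=1, giving Y=1. Observed 0.
Test 1: faults giving observed 0 are {g1 stuck-at-1, g4 stuck-at-0}.
Test 2 (A=0, B=1): fault-free g1=1, g2=0, g3=0, g4=1 → 1; observed 1. Eliminates g4 stuck-at-0.
Only g1 stuck-at-1 is consistent with every test.

g1 stuck-at-1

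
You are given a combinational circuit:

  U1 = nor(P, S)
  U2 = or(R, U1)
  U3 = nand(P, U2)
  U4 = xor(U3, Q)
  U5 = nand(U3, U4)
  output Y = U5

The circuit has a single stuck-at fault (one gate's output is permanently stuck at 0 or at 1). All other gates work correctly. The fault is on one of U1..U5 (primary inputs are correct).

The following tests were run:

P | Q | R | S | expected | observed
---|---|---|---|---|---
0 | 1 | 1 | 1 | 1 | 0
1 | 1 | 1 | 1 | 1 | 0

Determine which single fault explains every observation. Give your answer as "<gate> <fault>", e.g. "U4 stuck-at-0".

Fault-free values for test 1 (P=0, Q=1, R=1, S=1): U1=0, U2=1, U3=1, U4=0, U5=1, giving Y=1. Observed 0.
Test 1: faults giving observed 0 are {U4 stuck-at-1, U5 stuck-at-0}.
Test 2 (P=1, Q=1, R=1, S=1): fault-free U1=0, U2=1, U3=0, U4=1, U5=1 → 1; observed 0. Eliminates U4 stuck-at-1.
Only U5 stuck-at-0 is consistent with every test.

U5 stuck-at-0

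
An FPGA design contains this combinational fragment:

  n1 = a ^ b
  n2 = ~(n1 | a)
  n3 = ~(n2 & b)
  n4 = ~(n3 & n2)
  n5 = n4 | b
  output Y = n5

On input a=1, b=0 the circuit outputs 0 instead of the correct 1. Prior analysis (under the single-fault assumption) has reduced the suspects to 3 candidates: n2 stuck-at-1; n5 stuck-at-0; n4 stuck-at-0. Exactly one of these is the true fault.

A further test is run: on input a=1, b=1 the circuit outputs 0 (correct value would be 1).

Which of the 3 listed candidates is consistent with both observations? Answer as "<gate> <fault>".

n5 stuck-at-0

Evaluate each candidate on input a=1, b=1:
  n2 stuck-at-1: n1=0, n2=1 [stuck-at-1], n3=0, n4=1, n5=1 → 1 — eliminated
  n5 stuck-at-0: n1=0, n2=0, n3=1, n4=1, n5=0 [stuck-at-0] → 0 — matches
  n4 stuck-at-0: n1=0, n2=0, n3=1, n4=0 [stuck-at-0], n5=1 → 1 — eliminated
Only n5 stuck-at-0 reproduces the observed 0.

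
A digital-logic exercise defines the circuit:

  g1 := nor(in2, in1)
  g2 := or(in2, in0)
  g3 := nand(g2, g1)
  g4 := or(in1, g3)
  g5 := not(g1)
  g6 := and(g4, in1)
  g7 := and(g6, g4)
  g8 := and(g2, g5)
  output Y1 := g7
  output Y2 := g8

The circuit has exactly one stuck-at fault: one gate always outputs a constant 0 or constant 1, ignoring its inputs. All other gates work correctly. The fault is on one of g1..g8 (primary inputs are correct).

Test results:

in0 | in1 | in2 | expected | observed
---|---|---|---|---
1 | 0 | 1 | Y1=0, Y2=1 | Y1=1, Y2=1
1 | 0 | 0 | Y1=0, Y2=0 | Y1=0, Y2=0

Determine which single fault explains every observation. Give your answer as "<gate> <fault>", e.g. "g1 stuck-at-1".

Fault-free values for test 1 (in0=1, in1=0, in2=1): g1=0, g2=1, g3=1, g4=1, g5=1, g6=0, g7=0, g8=1, giving Y1=0, Y2=1. Observed Y1=1, Y2=1.
Test 1: faults giving observed Y1=1, Y2=1 are {g6 stuck-at-1, g7 stuck-at-1}.
Test 2 (in0=1, in1=0, in2=0): fault-free g1=1, g2=1, g3=0, g4=0, g5=0, g6=0, g7=0, g8=0 → Y1=0, Y2=0; observed Y1=0, Y2=0. Eliminates g7 stuck-at-1.
Only g6 stuck-at-1 is consistent with every test.

g6 stuck-at-1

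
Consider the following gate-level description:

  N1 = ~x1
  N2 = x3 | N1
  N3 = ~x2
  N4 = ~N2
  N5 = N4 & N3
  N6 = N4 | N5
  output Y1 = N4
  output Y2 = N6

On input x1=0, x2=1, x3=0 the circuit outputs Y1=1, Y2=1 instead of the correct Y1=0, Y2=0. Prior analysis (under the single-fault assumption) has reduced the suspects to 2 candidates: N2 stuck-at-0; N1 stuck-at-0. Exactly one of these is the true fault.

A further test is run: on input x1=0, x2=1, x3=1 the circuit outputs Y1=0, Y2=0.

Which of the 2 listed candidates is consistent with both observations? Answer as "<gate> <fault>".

Evaluate each candidate on input x1=0, x2=1, x3=1:
  N2 stuck-at-0: N1=1, N2=0 [stuck-at-0], N3=0, N4=1, N5=0, N6=1 → Y1=1, Y2=1 — eliminated
  N1 stuck-at-0: N1=0 [stuck-at-0], N2=1, N3=0, N4=0, N5=0, N6=0 → Y1=0, Y2=0 — matches
Only N1 stuck-at-0 reproduces the observed Y1=0, Y2=0.

N1 stuck-at-0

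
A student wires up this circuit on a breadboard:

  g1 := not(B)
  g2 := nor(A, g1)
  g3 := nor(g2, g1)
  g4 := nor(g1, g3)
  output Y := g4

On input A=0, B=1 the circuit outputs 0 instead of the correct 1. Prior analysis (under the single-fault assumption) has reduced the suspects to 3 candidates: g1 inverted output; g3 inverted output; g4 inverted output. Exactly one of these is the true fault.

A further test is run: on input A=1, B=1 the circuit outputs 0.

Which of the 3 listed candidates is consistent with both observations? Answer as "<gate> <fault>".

g1 inverted output

Evaluate each candidate on input A=1, B=1:
  g1 inverted output: g1=1 [inverted output], g2=0, g3=0, g4=0 → 0 — matches
  g3 inverted output: g1=0, g2=0, g3=0 [inverted output], g4=1 → 1 — eliminated
  g4 inverted output: g1=0, g2=0, g3=1, g4=1 [inverted output] → 1 — eliminated
Only g1 inverted output reproduces the observed 0.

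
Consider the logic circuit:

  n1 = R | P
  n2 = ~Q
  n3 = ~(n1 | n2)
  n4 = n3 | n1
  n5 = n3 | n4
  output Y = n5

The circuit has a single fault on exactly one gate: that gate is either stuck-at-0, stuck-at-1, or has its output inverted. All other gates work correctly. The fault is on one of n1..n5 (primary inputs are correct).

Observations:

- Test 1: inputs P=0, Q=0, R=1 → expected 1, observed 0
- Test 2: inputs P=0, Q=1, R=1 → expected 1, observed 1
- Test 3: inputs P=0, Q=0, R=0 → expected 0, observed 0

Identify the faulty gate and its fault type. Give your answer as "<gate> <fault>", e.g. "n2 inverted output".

n1 stuck-at-0

Fault-free values for test 1 (P=0, Q=0, R=1): n1=1, n2=1, n3=0, n4=1, n5=1, giving Y=1. Observed 0.
Test 1: faults giving observed 0 are {n1 stuck-at-0, n1 inverted output, n4 stuck-at-0, n4 inverted output, n5 stuck-at-0, n5 inverted output}.
Test 2 (P=0, Q=1, R=1): fault-free n1=1, n2=0, n3=0, n4=1, n5=1 → 1; observed 1. Eliminates n4 stuck-at-0, n4 inverted output, n5 stuck-at-0, n5 inverted output.
Test 3 (P=0, Q=0, R=0): fault-free n1=0, n2=1, n3=0, n4=0, n5=0 → 0; observed 0. Eliminates n1 inverted output.
Only n1 stuck-at-0 is consistent with every test.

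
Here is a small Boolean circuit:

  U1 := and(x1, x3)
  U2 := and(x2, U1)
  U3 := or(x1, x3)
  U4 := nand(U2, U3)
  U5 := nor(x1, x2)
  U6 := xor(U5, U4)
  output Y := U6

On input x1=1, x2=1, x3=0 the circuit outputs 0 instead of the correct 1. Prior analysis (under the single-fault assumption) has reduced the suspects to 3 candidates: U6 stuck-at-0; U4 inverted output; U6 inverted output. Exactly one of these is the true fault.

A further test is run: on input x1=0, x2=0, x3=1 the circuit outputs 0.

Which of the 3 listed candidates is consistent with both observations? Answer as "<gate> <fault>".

Evaluate each candidate on input x1=0, x2=0, x3=1:
  U6 stuck-at-0: U1=0, U2=0, U3=1, U4=1, U5=1, U6=0 [stuck-at-0] → 0 — matches
  U4 inverted output: U1=0, U2=0, U3=1, U4=0 [inverted output], U5=1, U6=1 → 1 — eliminated
  U6 inverted output: U1=0, U2=0, U3=1, U4=1, U5=1, U6=1 [inverted output] → 1 — eliminated
Only U6 stuck-at-0 reproduces the observed 0.

U6 stuck-at-0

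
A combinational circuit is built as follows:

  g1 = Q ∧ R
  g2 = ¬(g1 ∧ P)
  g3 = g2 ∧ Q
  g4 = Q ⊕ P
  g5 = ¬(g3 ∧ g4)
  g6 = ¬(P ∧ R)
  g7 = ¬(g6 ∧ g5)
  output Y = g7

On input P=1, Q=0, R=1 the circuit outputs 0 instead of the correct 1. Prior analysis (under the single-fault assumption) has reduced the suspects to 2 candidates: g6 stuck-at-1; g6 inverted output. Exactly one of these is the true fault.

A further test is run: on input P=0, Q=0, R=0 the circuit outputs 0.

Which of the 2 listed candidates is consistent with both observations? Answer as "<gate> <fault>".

g6 stuck-at-1

Evaluate each candidate on input P=0, Q=0, R=0:
  g6 stuck-at-1: g1=0, g2=1, g3=0, g4=0, g5=1, g6=1 [stuck-at-1], g7=0 → 0 — matches
  g6 inverted output: g1=0, g2=1, g3=0, g4=0, g5=1, g6=0 [inverted output], g7=1 → 1 — eliminated
Only g6 stuck-at-1 reproduces the observed 0.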